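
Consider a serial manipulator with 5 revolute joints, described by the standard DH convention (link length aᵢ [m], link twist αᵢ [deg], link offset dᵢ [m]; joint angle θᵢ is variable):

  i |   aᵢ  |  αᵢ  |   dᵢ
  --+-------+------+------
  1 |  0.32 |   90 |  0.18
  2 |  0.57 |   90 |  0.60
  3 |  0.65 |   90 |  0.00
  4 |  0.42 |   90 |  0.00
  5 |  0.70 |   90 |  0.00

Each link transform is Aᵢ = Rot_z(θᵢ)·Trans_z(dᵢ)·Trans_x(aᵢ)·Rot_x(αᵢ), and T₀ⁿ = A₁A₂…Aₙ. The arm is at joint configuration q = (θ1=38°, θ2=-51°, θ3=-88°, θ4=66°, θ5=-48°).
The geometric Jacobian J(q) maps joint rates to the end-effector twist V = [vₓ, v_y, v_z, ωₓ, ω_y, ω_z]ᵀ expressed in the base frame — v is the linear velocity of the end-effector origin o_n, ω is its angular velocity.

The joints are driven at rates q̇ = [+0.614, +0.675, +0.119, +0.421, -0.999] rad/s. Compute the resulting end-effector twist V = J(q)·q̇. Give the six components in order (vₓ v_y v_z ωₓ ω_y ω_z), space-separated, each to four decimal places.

o_n = [0.0714, 0.5540, -1.2052]
J₁: ẑ×o_n = [-0.5540, 0.0714, 0.0000], ω = ẑ
J2: z=[0.6157, -0.7880, 0.0000] o=[0.2522, 0.1970, 0.1800] → [1.0915, 0.8528, 0.0774, 0.6157, -0.7880, 0.0000]
J3: z=[-0.6124, -0.4785, -0.6293] o=[0.9042, -0.0549, -0.2630] → [0.8340, -0.0529, -0.7714, -0.6124, -0.4785, -0.6293]
J4: z=[-0.5171, -0.3597, 0.7767] o=[0.5155, 0.4657, -0.2806] → [0.2640, -0.8230, -0.2054, -0.5171, -0.3597, 0.7767]
J5: z=[-0.2972, 0.9264, 0.2312] o=[0.1784, 0.4190, -0.5267] → [-0.6598, -0.2264, 0.0590, -0.2972, 0.9264, 0.2312]
V = J·q̇ = [1.2661, 0.4929, -0.1850, 0.4219, -1.6658, 0.6351]

1.2661 0.4929 -0.1850 0.4219 -1.6658 0.6351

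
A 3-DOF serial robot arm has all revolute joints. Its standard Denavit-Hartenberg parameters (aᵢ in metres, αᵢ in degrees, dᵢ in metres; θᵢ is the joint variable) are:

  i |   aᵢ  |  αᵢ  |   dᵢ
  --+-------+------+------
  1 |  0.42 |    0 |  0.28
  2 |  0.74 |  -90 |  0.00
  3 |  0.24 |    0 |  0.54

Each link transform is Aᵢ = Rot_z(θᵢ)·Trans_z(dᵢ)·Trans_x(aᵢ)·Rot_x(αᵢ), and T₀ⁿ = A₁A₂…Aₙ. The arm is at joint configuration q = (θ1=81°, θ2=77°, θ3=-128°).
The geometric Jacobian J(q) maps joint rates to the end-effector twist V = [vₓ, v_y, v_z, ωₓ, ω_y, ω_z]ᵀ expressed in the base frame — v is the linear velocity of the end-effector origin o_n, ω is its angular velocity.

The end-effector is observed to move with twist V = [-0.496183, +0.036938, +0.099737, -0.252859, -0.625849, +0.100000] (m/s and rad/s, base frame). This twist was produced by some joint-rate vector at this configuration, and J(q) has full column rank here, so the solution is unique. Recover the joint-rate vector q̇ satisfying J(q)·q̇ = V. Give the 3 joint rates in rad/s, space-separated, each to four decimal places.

0.9780 -0.8780 0.6750

o_n = [-0.6857, 0.1360, 0.4691]
J₁: ẑ×o_n = [-0.1360, -0.6857, 0.0000], ω = ẑ
J2: z=[0.0000, 0.0000, 1.0000] o=[0.0657, 0.4148, 0.2800] → [0.2788, -0.7514, 0.0000, 0.0000, 0.0000, 1.0000]
J3: z=[-0.3746, -0.9272, 0.0000] o=[-0.6204, 0.6920, 0.2800] → [-0.1754, 0.0708, 0.1478, -0.3746, -0.9272, 0.0000]
q̇ = J⁺·V = [0.9780, -0.8780, 0.6750]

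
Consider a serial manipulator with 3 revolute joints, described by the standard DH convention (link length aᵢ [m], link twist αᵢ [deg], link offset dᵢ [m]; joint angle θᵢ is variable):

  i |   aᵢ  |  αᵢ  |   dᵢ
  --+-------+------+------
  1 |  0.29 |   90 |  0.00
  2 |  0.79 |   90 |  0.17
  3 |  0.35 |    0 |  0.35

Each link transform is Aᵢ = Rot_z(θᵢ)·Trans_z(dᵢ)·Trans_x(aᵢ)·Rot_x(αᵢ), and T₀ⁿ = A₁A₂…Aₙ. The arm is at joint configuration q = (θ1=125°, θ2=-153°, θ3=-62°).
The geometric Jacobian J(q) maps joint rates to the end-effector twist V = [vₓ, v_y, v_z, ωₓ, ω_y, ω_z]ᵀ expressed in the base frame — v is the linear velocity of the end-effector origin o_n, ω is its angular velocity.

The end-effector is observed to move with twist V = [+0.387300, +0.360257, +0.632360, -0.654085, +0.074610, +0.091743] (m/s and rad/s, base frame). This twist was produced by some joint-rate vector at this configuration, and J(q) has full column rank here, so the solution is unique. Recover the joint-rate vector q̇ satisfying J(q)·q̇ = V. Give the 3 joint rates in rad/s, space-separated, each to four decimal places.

o_n = [0.2986, -0.6689, -0.1214]
J₁: ẑ×o_n = [0.6689, 0.2986, -0.0000], ω = ẑ
J2: z=[0.8192, 0.5736, 0.0000] o=[-0.1663, 0.2376, 0.0000] → [-0.0696, 0.0994, -1.0092, 0.8192, 0.5736, 0.0000]
J3: z=[0.2604, -0.3719, 0.8910] o=[0.3767, -0.2415, -0.3587] → [0.2925, -0.1313, -0.1403, 0.2604, -0.3719, 0.8910]
q̇ = J⁺·V = [0.9480, -0.4930, -0.9610]

0.9480 -0.4930 -0.9610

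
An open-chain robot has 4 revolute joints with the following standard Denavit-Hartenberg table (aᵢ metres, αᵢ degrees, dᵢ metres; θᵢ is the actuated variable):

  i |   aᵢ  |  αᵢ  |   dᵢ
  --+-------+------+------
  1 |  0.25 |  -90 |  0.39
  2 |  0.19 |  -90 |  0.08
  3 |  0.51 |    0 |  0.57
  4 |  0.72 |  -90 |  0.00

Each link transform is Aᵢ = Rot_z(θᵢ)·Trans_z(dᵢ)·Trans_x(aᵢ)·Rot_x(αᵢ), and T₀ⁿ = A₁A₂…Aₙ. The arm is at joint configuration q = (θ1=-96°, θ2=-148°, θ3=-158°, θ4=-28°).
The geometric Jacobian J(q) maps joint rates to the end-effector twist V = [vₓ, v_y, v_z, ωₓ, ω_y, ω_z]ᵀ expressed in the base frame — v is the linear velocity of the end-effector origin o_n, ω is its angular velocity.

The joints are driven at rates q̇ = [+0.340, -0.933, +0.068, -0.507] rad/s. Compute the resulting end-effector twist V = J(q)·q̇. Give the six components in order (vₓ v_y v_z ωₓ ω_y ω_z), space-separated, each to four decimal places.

0.1990 0.0422 1.0966 -0.9036 0.3289 -0.0323

o_n = [0.0485, -1.4120, 0.3440]
J₁: ẑ×o_n = [1.4120, 0.0485, -0.0000], ω = ẑ
J2: z=[0.9945, -0.1045, 0.0000] o=[-0.0261, -0.2486, 0.3900] → [0.0048, 0.0457, -1.1492, 0.9945, -0.1045, 0.0000]
J3: z=[-0.0554, -0.5270, 0.8480] o=[0.0703, -0.0967, 0.4907] → [1.1927, -0.0266, 0.0614, -0.0554, -0.5270, 0.8480]
J4: z=[-0.0554, -0.5270, 0.8480] o=[0.1868, -0.8159, 0.7235] → [0.7055, -0.1383, -0.0399, -0.0554, -0.5270, 0.8480]
V = J·q̇ = [0.1990, 0.0422, 1.0966, -0.9036, 0.3289, -0.0323]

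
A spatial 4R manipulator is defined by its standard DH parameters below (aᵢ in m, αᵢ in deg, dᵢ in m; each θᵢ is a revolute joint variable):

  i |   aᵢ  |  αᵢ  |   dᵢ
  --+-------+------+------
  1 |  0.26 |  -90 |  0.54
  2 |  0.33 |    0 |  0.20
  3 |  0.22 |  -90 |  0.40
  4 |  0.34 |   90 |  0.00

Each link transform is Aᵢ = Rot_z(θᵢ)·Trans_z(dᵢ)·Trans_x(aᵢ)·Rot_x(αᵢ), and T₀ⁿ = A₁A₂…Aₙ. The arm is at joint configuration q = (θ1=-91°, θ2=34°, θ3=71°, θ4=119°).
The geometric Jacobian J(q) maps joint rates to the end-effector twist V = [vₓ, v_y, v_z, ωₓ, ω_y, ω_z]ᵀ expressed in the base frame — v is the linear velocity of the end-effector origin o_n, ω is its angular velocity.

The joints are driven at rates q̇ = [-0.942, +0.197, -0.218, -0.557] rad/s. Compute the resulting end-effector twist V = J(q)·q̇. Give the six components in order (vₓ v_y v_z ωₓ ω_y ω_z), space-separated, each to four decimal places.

o_n = [0.2935, -0.5245, 0.3022]
J₁: ẑ×o_n = [0.5245, 0.2935, -0.0000], ω = ẑ
J2: z=[0.9998, -0.0175, 0.0000] o=[-0.0045, -0.2600, 0.5400] → [0.0042, 0.2378, -0.2593, 0.9998, -0.0175, 0.0000]
J3: z=[0.9998, -0.0175, 0.0000] o=[0.1907, -0.5370, 0.3555] → [0.0009, 0.0533, 0.0143, 0.9998, -0.0175, 0.0000]
J4: z=[0.0169, 0.9658, 0.2588] o=[0.5916, -0.4870, 0.1430] → [0.1635, -0.0798, 0.2872, 0.0169, 0.9658, 0.2588]
V = J·q̇ = [-0.5845, -0.1968, -0.2142, -0.0304, -0.5376, -1.0862]

-0.5845 -0.1968 -0.2142 -0.0304 -0.5376 -1.0862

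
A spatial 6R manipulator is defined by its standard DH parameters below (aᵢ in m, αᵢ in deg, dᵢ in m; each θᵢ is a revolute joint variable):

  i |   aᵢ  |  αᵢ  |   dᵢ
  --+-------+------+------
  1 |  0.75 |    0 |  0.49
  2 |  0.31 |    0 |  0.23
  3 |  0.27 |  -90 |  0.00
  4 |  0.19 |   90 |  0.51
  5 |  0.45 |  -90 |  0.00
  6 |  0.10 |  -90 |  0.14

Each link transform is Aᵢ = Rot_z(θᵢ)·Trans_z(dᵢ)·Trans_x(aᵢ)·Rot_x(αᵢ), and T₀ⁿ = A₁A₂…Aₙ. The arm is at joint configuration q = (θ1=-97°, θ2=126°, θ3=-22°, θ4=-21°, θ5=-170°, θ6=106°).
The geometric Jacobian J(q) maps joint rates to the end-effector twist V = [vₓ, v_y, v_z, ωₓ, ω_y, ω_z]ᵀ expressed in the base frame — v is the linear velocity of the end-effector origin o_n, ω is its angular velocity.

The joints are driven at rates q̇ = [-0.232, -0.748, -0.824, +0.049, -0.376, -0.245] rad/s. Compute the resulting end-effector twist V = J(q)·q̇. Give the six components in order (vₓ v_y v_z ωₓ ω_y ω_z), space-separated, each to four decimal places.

o_n = [0.2586, -0.2834, 0.5580]
J₁: ẑ×o_n = [0.2834, 0.2586, -0.0000], ω = ẑ
J2: z=[0.0000, 0.0000, 1.0000] o=[-0.0914, -0.7444, 0.4900] → [-0.4610, 0.3500, 0.0000, 0.0000, 0.0000, 1.0000]
J3: z=[0.0000, 0.0000, 1.0000] o=[0.1797, -0.5941, 0.7200] → [-0.3107, 0.0789, 0.0000, 0.0000, 0.0000, 1.0000]
J4: z=[-0.1219, 0.9925, 0.0000] o=[0.4477, -0.5612, 0.7200] → [-0.1608, -0.0197, 0.1539, -0.1219, 0.9925, 0.0000]
J5: z=[-0.3557, -0.0437, 0.9336] o=[0.5616, -0.0334, 0.7881] → [0.2435, -0.3648, 0.0757, -0.3557, -0.0437, 0.9336]
J6: z=[0.2809, -0.9577, 0.0622] o=[0.1605, -0.1614, 0.6293] → [0.0759, 0.0261, 0.0597, 0.2809, -0.9577, 0.0622]
V = J·q̇ = [0.4171, -0.2570, -0.0355, 0.0589, 0.2997, -2.1703]

0.4171 -0.2570 -0.0355 0.0589 0.2997 -2.1703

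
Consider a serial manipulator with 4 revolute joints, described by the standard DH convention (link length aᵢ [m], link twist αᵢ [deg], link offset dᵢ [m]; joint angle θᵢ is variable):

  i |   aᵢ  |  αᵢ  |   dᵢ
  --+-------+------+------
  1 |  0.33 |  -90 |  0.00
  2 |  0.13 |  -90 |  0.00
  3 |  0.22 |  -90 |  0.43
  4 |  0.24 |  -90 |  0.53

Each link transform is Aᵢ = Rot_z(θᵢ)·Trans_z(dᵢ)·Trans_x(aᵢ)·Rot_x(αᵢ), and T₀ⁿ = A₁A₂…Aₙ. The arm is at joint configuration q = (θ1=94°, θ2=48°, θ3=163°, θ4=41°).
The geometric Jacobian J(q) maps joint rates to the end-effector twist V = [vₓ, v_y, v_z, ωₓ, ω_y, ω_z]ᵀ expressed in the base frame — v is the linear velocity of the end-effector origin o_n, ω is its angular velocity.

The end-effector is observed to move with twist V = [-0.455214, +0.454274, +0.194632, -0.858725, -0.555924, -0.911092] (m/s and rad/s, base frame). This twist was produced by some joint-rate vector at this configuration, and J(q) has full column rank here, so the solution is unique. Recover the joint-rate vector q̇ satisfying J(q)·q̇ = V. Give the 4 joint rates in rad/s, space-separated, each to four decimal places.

-0.5070 0.7950 0.6380 0.1050

o_n = [-0.3784, -0.1727, 0.1213]
J₁: ẑ×o_n = [0.1727, -0.3784, 0.0000], ω = ẑ
J2: z=[-0.9976, -0.0698, 0.0000] o=[-0.0230, 0.3292, 0.0000] → [-0.0085, 0.1210, 0.4759, -0.9976, -0.0698, 0.0000]
J3: z=[0.0518, -0.7413, -0.6691] o=[-0.0291, 0.4160, -0.0966] → [-0.5554, 0.2225, -0.2895, 0.0518, -0.7413, -0.6691]
J4: z=[-0.9403, -0.2619, 0.2173] o=[0.0672, -0.0387, -0.2280] → [-0.0623, 0.2316, 0.0093, -0.9403, -0.2619, 0.2173]
q̇ = J⁺·V = [-0.5070, 0.7950, 0.6380, 0.1050]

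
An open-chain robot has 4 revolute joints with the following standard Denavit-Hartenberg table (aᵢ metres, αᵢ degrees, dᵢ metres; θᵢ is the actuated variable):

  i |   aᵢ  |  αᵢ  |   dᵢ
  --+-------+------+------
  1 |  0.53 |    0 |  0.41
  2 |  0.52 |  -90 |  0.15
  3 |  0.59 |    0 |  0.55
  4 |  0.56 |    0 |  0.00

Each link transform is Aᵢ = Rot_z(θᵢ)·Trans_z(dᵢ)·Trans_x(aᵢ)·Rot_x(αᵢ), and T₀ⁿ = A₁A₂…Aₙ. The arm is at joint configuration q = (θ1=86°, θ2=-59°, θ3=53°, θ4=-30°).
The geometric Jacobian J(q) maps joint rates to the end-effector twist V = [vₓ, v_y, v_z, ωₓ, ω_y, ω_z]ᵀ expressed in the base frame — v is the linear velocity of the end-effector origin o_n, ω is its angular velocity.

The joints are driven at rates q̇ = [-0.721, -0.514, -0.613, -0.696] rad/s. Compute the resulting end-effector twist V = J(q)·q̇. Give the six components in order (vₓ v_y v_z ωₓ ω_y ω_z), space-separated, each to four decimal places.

o_n = [1.0263, 1.6501, -0.1300]
J₁: ẑ×o_n = [-1.6501, 1.0263, 0.0000], ω = ẑ
J2: z=[0.0000, 0.0000, 1.0000] o=[0.0370, 0.5287, 0.4100] → [-1.1214, 0.9893, 0.0000, 0.0000, 0.0000, 1.0000]
J3: z=[-0.4540, 0.8910, 0.0000] o=[0.5003, 0.7648, 0.5600] → [-0.6148, -0.3133, -0.8706, -0.4540, 0.8910, 0.0000]
J4: z=[-0.4540, 0.8910, 0.0000] o=[0.5670, 1.4160, 0.0888] → [-0.1950, -0.0993, -0.5155, -0.4540, 0.8910, 0.0000]
V = J·q̇ = [2.2786, -0.9873, 0.8924, 0.5943, -1.1663, -1.2350]

2.2786 -0.9873 0.8924 0.5943 -1.1663 -1.2350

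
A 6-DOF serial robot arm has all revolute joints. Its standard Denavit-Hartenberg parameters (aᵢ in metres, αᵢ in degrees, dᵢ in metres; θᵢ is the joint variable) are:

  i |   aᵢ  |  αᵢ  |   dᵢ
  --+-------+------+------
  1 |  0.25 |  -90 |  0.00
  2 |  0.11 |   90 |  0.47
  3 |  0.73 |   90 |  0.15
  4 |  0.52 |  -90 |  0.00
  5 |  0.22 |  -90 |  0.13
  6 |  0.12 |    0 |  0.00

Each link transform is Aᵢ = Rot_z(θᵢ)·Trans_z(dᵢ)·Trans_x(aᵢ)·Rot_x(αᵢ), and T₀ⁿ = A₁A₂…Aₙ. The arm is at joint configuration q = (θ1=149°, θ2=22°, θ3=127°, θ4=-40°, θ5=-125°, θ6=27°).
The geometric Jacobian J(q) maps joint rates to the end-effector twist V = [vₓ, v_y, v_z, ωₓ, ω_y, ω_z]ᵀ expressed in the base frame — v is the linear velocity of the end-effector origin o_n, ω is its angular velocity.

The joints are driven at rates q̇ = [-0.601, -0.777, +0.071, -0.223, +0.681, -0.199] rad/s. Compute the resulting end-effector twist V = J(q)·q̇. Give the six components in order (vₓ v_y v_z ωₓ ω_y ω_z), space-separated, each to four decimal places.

-0.6863 0.2243 -0.3579 0.5157 0.5418 0.2171

o_n = [-0.7257, -1.2630, 0.1062]
J₁: ẑ×o_n = [1.2630, -0.7257, 0.0000], ω = ẑ
J2: z=[-0.5150, -0.8572, 0.0000] o=[-0.2143, 0.1288, 0.0000] → [-0.0910, 0.0547, 0.2785, -0.5150, -0.8572, 0.0000]
J3: z=[-0.3211, 0.1929, 0.9272] o=[-0.5438, -0.2216, -0.0412] → [0.9940, -0.1213, 0.3695, -0.3211, 0.1929, 0.9272]
J4: z=[-0.9447, -0.1345, -0.2992] o=[-0.5431, -0.9022, 0.2624] → [-0.0869, -0.0930, 0.3163, -0.9447, -0.1345, -0.2992]
J5: z=[-0.2029, -0.4770, 0.8552] o=[-0.4091, -1.3538, 0.0423] → [-0.1081, -0.2578, -0.1695, -0.2029, -0.4770, 0.8552]
J6: z=[-0.3307, -0.7886, -0.5183] o=[-0.6382, -1.3305, 0.1530] → [0.0719, 0.0299, -0.0913, -0.3307, -0.7886, -0.5183]
V = J·q̇ = [-0.6863, 0.2243, -0.3579, 0.5157, 0.5418, 0.2171]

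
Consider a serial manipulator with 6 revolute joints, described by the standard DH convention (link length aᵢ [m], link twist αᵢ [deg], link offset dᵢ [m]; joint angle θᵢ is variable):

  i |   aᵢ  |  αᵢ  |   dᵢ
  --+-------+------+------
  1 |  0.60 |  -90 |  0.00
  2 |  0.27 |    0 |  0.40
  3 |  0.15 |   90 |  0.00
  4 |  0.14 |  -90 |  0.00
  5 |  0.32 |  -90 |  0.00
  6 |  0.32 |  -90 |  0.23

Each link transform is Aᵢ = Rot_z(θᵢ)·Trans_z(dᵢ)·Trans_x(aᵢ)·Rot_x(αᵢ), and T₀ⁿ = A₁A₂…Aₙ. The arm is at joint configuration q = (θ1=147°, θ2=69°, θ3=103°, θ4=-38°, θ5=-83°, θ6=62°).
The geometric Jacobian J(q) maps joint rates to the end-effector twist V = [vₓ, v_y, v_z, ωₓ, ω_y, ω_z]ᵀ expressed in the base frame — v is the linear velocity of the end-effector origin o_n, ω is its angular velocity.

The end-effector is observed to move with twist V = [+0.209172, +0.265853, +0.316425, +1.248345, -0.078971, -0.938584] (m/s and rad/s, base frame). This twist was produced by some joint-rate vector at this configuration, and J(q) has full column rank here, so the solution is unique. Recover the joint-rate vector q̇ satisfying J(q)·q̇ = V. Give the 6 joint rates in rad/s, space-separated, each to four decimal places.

o_n = [-0.3308, 0.3158, -0.7298]
J₁: ẑ×o_n = [-0.3158, -0.3308, 0.0000], ω = ẑ
J2: z=[-0.5446, -0.8387, 0.0000] o=[-0.5032, 0.3268, 0.0000] → [0.6121, -0.3975, 0.1506, -0.5446, -0.8387, 0.0000]
J3: z=[-0.5446, -0.8387, 0.0000] o=[-0.8022, 0.0440, -0.2521] → [0.4007, -0.2602, 0.2473, -0.5446, -0.8387, 0.0000]
J4: z=[-0.1167, 0.0758, -0.9903] o=[-0.6776, -0.0369, -0.2729] → [0.3146, -0.3968, -0.0675, -0.1167, 0.0758, -0.9903]
J5: z=[0.0821, -0.9929, -0.0857] o=[-0.5391, -0.0241, -0.2883] → [0.4675, 0.0184, 0.2347, 0.0821, -0.9929, -0.0857]
J6: z=[0.9966, 0.0814, 0.0118] o=[-0.5375, 0.0035, -0.6071] → [-0.0137, 0.1248, 0.2944, 0.9966, 0.0814, 0.0118]
q̇ = J⁺·V = [-0.3210, -0.7040, 0.0820, 0.5720, 0.7240, 0.9200]

-0.3210 -0.7040 0.0820 0.5720 0.7240 0.9200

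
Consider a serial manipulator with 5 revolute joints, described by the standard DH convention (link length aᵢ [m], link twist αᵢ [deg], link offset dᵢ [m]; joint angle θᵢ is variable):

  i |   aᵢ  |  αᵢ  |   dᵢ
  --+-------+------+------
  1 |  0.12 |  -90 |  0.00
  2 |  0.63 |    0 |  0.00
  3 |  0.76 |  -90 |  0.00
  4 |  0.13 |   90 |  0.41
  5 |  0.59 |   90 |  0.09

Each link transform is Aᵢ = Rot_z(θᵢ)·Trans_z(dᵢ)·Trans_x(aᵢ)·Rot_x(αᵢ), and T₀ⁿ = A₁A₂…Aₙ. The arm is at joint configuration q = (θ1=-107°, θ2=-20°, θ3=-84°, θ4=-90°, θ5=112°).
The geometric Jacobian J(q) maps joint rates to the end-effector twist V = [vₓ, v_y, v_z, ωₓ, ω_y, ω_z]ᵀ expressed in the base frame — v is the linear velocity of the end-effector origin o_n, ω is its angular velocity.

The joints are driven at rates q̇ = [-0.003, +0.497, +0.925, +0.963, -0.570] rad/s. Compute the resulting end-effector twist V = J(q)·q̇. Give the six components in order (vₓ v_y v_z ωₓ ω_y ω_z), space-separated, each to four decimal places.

-0.0629 -1.5534 -1.4388 1.1270 -1.1774 0.7830

o_n = [-0.5193, -1.3873, 1.0971]
J₁: ẑ×o_n = [1.3873, -0.5193, 0.0000], ω = ẑ
J2: z=[0.9563, -0.2924, 0.0000] o=[-0.0351, -0.1148, 0.0000] → [-0.3208, -1.0492, -1.3585, 0.9563, -0.2924, 0.0000]
J3: z=[0.9563, -0.2924, 0.0000] o=[-0.2082, -0.6809, 0.2155] → [-0.2578, -0.8431, -0.7665, 0.9563, -0.2924, 0.0000]
J4: z=[-0.2837, -0.9279, 0.2419] o=[-0.1544, -0.5051, 0.9529] → [0.0796, -0.0474, -0.0883, -0.2837, -0.9279, 0.2419]
J5: z=[-0.0707, -0.2314, -0.9703] o=[-0.1464, -0.9235, 1.0521] → [-0.4604, 0.3650, -0.0535, -0.0707, -0.2314, -0.9703]
V = J·q̇ = [-0.0629, -1.5534, -1.4388, 1.1270, -1.1774, 0.7830]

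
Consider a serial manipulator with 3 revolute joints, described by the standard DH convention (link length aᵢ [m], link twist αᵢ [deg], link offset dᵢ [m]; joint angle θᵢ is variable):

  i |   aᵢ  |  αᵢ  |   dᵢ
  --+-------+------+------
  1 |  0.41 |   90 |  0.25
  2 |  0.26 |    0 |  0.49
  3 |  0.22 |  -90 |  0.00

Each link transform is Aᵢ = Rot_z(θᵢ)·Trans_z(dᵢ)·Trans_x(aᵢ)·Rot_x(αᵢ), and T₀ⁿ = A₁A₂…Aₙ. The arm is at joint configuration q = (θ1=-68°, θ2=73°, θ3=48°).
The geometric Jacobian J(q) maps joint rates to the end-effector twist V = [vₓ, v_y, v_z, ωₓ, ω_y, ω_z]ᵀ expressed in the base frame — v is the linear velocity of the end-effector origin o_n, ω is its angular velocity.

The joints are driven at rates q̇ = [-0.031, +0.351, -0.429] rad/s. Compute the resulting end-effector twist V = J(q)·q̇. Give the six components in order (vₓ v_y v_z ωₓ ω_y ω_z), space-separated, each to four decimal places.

o_n = [-0.3147, -0.5291, 0.6872]
J₁: ẑ×o_n = [0.5291, -0.3147, 0.0000], ω = ẑ
J2: z=[-0.9272, -0.3746, 0.0000] o=[0.1536, -0.3801, 0.2500] → [-0.1638, 0.4054, -0.0373, -0.9272, -0.3746, 0.0000]
J3: z=[-0.9272, -0.3746, 0.0000] o=[-0.2723, -0.6342, 0.4986] → [-0.0706, 0.1748, -0.1133, -0.9272, -0.3746, 0.0000]
V = J·q̇ = [-0.0436, 0.0770, 0.0355, 0.0723, 0.0292, -0.0310]

-0.0436 0.0770 0.0355 0.0723 0.0292 -0.0310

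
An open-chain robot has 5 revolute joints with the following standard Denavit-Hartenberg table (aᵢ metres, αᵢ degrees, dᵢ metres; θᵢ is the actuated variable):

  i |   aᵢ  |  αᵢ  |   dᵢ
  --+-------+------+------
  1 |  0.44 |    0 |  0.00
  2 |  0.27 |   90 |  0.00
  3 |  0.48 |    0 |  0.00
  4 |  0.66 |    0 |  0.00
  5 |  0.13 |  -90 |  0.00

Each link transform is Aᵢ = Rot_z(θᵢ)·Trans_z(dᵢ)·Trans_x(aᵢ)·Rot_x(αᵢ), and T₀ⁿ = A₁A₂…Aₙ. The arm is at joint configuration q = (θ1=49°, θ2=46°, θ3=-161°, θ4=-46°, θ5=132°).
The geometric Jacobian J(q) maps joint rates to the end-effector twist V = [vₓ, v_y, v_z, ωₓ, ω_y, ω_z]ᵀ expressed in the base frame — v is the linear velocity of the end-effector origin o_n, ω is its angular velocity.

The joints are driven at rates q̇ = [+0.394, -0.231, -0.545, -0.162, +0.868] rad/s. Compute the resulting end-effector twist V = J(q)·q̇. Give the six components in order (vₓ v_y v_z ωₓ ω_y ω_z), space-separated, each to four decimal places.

-0.0238 0.2706 0.6685 0.1604 0.0140 0.1630

o_n = [0.3530, -0.4034, 0.0178]
J₁: ẑ×o_n = [0.4034, 0.3530, -0.0000], ω = ẑ
J2: z=[0.0000, 0.0000, 1.0000] o=[0.2887, 0.3321, 0.0000] → [0.7355, 0.0643, -0.0000, 0.0000, 0.0000, 1.0000]
J3: z=[0.9962, 0.0872, 0.0000] o=[0.2651, 0.6010, 0.0000] → [0.0016, -0.0177, -1.0083, 0.9962, 0.0872, 0.0000]
J4: z=[0.9962, 0.0872, 0.0000] o=[0.3047, 0.1489, -0.1563] → [0.0152, -0.1734, -0.5544, 0.9962, 0.0872, 0.0000]
J5: z=[0.9962, 0.0872, 0.0000] o=[0.3559, -0.4369, 0.1434] → [-0.0109, 0.1251, 0.0336, 0.9962, 0.0872, 0.0000]
V = J·q̇ = [-0.0238, 0.2706, 0.6685, 0.1604, 0.0140, 0.1630]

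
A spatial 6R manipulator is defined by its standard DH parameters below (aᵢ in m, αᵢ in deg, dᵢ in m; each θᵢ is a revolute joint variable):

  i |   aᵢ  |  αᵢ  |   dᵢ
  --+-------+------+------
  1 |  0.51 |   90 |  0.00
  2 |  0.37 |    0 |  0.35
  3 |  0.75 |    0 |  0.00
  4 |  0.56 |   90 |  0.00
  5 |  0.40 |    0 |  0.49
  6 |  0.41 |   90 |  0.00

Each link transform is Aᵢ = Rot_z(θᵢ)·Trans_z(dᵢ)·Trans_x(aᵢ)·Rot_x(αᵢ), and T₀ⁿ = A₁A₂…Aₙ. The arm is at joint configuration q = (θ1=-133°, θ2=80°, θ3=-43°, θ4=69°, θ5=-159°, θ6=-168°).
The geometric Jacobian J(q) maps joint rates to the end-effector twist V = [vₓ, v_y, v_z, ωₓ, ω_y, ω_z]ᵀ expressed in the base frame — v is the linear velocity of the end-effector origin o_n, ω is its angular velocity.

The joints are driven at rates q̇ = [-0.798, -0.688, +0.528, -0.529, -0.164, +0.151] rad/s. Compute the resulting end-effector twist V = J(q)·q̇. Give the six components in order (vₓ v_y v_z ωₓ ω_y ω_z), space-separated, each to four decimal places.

-1.2090 0.5396 -0.3836 0.5124 -0.4608 -0.8016

o_n = [-1.3361, -0.8024, 1.4607]
J₁: ẑ×o_n = [0.8024, -1.3361, 0.0000], ω = ẑ
J2: z=[-0.7314, 0.6820, 0.0000] o=[-0.3478, -0.3730, 0.0000] → [0.9962, 1.0683, 0.9880, -0.7314, 0.6820, 0.0000]
J3: z=[-0.7314, 0.6820, 0.0000] o=[-0.6476, -0.1813, 0.3644] → [0.7477, 0.8018, 0.9238, -0.7314, 0.6820, 0.0000]
J4: z=[-0.7314, 0.6820, 0.0000] o=[-1.0561, -0.6193, 0.8157] → [0.4398, 0.4717, 0.3248, -0.7314, 0.6820, 0.0000]
J5: z=[-0.6556, -0.7030, 0.2756] o=[-0.9508, -0.5065, 1.3540] → [0.0066, -0.0363, -0.0769, -0.6556, -0.7030, 0.2756]
J6: z=[-0.6556, -0.7030, 0.2756] o=[-1.2374, -1.0240, 1.1301] → [-0.2935, 0.1895, -0.2147, -0.6556, -0.7030, 0.2756]
V = J·q̇ = [-1.2090, 0.5396, -0.3836, 0.5124, -0.4608, -0.8016]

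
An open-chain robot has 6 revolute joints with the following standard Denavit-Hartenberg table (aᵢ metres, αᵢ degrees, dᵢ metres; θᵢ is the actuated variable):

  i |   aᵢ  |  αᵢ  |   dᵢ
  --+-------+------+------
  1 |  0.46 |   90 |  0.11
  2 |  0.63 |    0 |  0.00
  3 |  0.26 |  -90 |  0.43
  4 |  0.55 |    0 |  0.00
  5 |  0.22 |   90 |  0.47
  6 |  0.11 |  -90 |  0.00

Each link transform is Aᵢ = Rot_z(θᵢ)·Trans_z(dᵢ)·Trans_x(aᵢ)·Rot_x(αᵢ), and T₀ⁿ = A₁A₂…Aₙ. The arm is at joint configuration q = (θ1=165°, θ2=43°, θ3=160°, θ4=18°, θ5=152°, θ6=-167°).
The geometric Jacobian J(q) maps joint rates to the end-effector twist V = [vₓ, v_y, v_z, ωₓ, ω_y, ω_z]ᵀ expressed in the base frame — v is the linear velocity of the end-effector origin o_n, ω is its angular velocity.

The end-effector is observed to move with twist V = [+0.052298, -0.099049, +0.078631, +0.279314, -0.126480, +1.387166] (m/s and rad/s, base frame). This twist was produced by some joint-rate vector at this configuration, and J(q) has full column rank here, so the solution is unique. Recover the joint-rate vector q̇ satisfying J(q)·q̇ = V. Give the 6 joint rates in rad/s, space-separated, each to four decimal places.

o_n = [-0.3977, 0.3555, -0.1328]
J₁: ẑ×o_n = [-0.3555, -0.3977, 0.0000], ω = ẑ
J2: z=[0.2588, 0.9659, 0.0000] o=[-0.4443, 0.1191, 0.1100] → [-0.2345, 0.0628, 0.0162, 0.2588, 0.9659, 0.0000]
J3: z=[0.2588, 0.9659, 0.0000] o=[-0.8894, 0.2383, 0.5397] → [-0.6495, 0.1740, -0.4446, 0.2588, 0.9659, 0.0000]
J4: z=[-0.3774, 0.1011, -0.9205] o=[-0.5469, 0.5917, 0.4381] → [-0.2752, -0.3528, 0.0741, -0.3774, 0.1011, -0.9205]
J5: z=[-0.3774, 0.1011, -0.9205] o=[-0.1258, 0.3029, 0.2337] → [0.0113, 0.1120, 0.0077, -0.3774, 0.1011, -0.9205]
J6: z=[-0.1005, -0.9926, -0.0678] o=[-0.5057, 0.3652, -0.1143] → [0.0177, -0.0092, 0.1082, -0.1005, -0.9926, -0.0678]
q̇ = J⁺·V = [0.6780, 0.2310, -0.2730, -0.6240, -0.1470, 0.0080]

0.6780 0.2310 -0.2730 -0.6240 -0.1470 0.0080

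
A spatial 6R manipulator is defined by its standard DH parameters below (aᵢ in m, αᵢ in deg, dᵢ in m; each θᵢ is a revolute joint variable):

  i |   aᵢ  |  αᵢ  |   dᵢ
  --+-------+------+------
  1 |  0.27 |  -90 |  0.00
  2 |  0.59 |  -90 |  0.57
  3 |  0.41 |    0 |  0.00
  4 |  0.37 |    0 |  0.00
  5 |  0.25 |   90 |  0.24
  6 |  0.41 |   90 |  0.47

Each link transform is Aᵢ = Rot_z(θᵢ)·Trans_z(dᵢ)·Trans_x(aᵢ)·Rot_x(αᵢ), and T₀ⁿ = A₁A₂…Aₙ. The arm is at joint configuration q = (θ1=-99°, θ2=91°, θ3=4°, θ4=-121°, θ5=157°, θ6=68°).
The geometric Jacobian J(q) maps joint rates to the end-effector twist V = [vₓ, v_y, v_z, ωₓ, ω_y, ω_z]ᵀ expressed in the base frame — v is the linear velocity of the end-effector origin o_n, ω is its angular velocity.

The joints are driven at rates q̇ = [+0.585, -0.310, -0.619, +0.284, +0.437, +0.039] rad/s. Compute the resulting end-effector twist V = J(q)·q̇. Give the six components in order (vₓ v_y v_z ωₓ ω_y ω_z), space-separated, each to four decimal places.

-0.0543 0.1393 -0.1061 -0.2607 0.1450 0.5617

o_n = [1.0184, 0.2186, -1.4313]
J₁: ẑ×o_n = [-0.2186, 1.0184, 0.0000], ω = ẑ
J2: z=[0.9877, -0.1564, 0.0000] o=[-0.0422, -0.2667, 0.0000] → [0.2239, 1.4136, 0.6452, 0.9877, -0.1564, 0.0000]
J3: z=[0.1564, 0.9875, 0.0175] o=[0.5224, -0.3457, -0.5899] → [-0.8407, 0.1403, -0.4016, 0.1564, 0.9875, 0.0175]
J4: z=[0.1564, 0.9875, 0.0175] o=[0.4952, -0.3341, -0.9988] → [-0.4367, 0.0768, -0.4302, 0.1564, 0.9875, 0.0175]
J5: z=[0.1564, 0.9875, 0.0175] o=[0.8204, -0.3886, -0.8309] → [-0.6035, 0.0974, -0.1006, 0.1564, 0.9875, 0.0175]
J6: z=[0.7584, -0.1088, -0.6427] o=[0.6997, -0.1232, -1.0182] → [0.2646, 0.1084, 0.2938, 0.7584, -0.1088, -0.6427]
V = J·q̇ = [-0.0543, 0.1393, -0.1061, -0.2607, 0.1450, 0.5617]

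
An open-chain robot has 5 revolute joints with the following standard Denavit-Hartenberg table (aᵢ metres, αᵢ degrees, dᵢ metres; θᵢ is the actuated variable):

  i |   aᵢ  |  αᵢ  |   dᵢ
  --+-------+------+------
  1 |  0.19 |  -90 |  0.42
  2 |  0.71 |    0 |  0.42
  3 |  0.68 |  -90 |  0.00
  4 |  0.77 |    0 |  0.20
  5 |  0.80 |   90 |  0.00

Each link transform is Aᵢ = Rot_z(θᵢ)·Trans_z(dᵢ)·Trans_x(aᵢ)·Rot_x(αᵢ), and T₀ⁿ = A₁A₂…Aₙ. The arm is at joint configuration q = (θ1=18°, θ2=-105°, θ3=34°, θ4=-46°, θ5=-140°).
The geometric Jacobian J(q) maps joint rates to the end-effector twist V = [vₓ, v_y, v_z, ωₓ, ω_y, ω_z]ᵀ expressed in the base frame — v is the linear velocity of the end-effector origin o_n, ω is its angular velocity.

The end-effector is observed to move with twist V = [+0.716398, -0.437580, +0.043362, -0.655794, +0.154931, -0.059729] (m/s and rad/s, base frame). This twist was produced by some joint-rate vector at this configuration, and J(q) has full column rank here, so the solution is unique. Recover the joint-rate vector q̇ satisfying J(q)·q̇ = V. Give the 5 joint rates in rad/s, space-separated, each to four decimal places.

o_n = [0.0405, 0.9492, 1.4371]
J₁: ẑ×o_n = [-0.9492, 0.0405, 0.0000], ω = ẑ
J2: z=[-0.3090, 0.9511, 0.0000] o=[0.1807, 0.0587, 0.4200] → [0.9673, 0.3143, -0.1418, -0.3090, 0.9511, 0.0000]
J3: z=[-0.3090, 0.9511, 0.0000] o=[-0.1239, 0.4014, 1.1058] → [0.3151, 0.1024, -0.3256, -0.3090, 0.9511, 0.0000]
J4: z=[0.8992, 0.2922, -0.3256] o=[0.0867, 0.4698, 1.7488] → [0.0650, 0.2953, 0.4446, 0.8992, 0.2922, -0.3256]
J5: z=[0.8992, 0.2922, -0.3256] o=[0.2610, 1.1088, 2.1894] → [-0.2718, 0.7483, -0.0791, 0.8992, 0.2922, -0.3256]
q̇ = J⁺·V = [-0.2580, 0.2350, 0.1150, 0.1260, -0.7350]

-0.2580 0.2350 0.1150 0.1260 -0.7350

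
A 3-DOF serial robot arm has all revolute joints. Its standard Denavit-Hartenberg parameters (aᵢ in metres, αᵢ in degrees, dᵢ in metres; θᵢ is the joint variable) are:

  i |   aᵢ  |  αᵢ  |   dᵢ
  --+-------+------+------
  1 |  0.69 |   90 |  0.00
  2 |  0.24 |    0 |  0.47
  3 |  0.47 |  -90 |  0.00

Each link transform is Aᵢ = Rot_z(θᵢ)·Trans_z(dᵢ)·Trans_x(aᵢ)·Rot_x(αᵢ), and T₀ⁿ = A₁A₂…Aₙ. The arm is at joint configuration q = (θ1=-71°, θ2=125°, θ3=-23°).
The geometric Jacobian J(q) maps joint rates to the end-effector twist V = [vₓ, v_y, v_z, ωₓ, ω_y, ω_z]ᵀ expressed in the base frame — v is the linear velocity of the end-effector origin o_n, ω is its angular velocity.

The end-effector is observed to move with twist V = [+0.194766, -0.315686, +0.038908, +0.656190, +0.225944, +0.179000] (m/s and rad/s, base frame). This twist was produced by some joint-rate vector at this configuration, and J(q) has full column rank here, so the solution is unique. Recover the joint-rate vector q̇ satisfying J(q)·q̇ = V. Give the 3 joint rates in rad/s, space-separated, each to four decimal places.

0.1790 0.2100 -0.9040

o_n = [-0.2964, -0.5829, 0.6563]
J₁: ẑ×o_n = [0.5829, -0.2964, 0.0000], ω = ẑ
J2: z=[-0.9455, -0.3256, 0.0000] o=[0.2246, -0.6524, 0.0000] → [-0.2137, 0.6206, -0.2354, -0.9455, -0.3256, 0.0000]
J3: z=[-0.9455, -0.3256, 0.0000] o=[-0.2646, -0.6753, 0.1966] → [-0.1497, 0.4347, -0.0977, -0.9455, -0.3256, 0.0000]
q̇ = J⁺·V = [0.1790, 0.2100, -0.9040]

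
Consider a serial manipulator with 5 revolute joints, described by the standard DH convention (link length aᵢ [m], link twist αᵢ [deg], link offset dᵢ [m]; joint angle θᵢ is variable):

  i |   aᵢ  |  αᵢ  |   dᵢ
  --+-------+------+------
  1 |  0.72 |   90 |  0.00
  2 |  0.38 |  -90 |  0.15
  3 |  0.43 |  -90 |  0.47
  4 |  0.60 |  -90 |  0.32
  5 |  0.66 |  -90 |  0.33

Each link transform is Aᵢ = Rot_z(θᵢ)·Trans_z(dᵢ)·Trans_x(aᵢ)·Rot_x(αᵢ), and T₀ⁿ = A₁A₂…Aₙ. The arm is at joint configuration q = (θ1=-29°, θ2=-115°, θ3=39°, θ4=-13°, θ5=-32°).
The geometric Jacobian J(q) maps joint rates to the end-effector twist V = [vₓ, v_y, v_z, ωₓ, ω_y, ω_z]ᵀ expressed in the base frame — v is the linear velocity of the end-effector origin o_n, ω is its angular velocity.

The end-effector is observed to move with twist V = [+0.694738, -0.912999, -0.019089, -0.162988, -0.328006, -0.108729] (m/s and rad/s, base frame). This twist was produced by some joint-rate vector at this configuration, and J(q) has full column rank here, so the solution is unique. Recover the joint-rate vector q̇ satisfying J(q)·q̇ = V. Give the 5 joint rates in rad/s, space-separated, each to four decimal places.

-0.5230 0.8360 -0.1660 0.6060 -0.0060

o_n = [1.1783, 0.9463, -1.2864]
J₁: ẑ×o_n = [-0.9463, 1.1783, 0.0000], ω = ẑ
J2: z=[-0.4848, -0.8746, 0.0000] o=[0.6297, -0.3491, 0.0000] → [1.1251, -0.6237, -0.1482, -0.4848, -0.8746, 0.0000]
J3: z=[0.7927, -0.4394, -0.4226] o=[0.4165, -0.4024, -0.3444] → [0.9839, 0.4248, 1.4038, 0.7927, -0.4394, -0.4226]
J4: z=[0.6094, 0.5508, 0.5704] o=[0.7968, -0.3038, -0.8459] → [-0.9556, 0.4861, 0.5517, 0.6094, 0.5508, 0.5704]
J5: z=[-0.7683, 0.5878, 0.2533] o=[1.1092, 0.2281, -1.1322] → [-0.2726, -0.1010, -0.5925, -0.7683, 0.5878, 0.2533]
q̇ = J⁺·V = [-0.5230, 0.8360, -0.1660, 0.6060, -0.0060]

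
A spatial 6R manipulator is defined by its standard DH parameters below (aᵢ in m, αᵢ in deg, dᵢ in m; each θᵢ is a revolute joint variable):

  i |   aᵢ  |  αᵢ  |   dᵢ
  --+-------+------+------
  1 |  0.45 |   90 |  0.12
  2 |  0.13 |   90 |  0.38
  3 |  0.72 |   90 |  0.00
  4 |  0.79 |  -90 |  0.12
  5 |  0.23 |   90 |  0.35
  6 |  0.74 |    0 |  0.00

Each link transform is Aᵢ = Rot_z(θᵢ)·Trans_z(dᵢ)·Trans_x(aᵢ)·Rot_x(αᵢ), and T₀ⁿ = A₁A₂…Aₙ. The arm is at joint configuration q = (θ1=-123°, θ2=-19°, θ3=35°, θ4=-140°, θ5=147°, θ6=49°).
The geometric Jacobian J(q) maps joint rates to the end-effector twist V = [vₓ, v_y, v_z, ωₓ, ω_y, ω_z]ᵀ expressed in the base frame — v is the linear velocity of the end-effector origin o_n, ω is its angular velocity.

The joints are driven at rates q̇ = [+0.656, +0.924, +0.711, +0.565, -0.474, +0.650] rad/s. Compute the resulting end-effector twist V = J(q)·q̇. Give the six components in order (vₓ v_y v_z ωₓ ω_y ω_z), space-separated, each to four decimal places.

o_n = [-1.9273, -0.6445, 0.5926]
J₁: ẑ×o_n = [0.6445, -1.9273, 0.0000], ω = ẑ
J2: z=[-0.8387, 0.5446, 0.0000] o=[-0.2451, -0.3774, 0.1200] → [0.2574, 0.3963, 1.1402, -0.8387, 0.5446, 0.0000]
J3: z=[0.1773, 0.2730, -0.9455] o=[-0.6307, -0.2735, 0.0777] → [-0.2102, 1.1347, 0.2882, 0.1773, 0.2730, -0.9455]
J4: z=[0.3916, -0.9010, -0.1867] o=[-1.2808, -0.5163, -0.1143] → [-0.6608, -0.1561, -0.6327, 0.3916, -0.9010, -0.1867]
J5: z=[-0.7162, -0.4259, 0.5529] o=[-0.7774, -0.5590, 0.5048] → [0.0099, -0.5729, -0.4285, -0.7162, -0.4259, 0.5529]
J6: z=[-0.0138, 0.8007, 0.5989] o=[-1.1886, -0.6112, 0.5650] → [0.0420, -0.4420, 0.5920, -0.0138, 0.8007, 0.5989]
V = J·q̇ = [0.1604, -0.1954, 1.4889, -0.0971, 0.9107, 0.0054]

0.1604 -0.1954 1.4889 -0.0971 0.9107 0.0054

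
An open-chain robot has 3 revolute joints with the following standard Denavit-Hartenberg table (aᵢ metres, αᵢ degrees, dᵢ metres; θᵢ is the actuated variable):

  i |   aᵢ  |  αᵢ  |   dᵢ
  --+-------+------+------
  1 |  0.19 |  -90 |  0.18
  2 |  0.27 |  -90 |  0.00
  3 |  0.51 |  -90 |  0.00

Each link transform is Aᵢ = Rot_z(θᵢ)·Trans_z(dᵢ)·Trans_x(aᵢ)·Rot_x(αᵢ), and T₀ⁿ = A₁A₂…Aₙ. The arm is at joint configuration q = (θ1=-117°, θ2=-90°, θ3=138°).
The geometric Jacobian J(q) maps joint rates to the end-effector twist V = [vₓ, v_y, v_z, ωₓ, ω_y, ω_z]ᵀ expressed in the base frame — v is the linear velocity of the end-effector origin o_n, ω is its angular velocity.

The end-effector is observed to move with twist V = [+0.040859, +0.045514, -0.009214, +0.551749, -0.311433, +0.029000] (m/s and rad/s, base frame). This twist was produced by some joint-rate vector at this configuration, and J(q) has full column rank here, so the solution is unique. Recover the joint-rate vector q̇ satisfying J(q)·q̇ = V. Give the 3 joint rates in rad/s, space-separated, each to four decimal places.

o_n = [-0.3903, -0.0144, 0.0710]
J₁: ẑ×o_n = [0.0144, -0.3903, 0.0000], ω = ẑ
J2: z=[0.8910, -0.4540, 0.0000] o=[-0.0863, -0.1693, 0.1800] → [0.0495, 0.0971, 0.0000, 0.8910, -0.4540, 0.0000]
J3: z=[-0.4540, -0.8910, -0.0000] o=[-0.0863, -0.1693, 0.4500] → [0.3377, -0.1721, -0.3413, -0.4540, -0.8910, -0.0000]
q̇ = J⁺·V = [0.0290, 0.6330, 0.0270]

0.0290 0.6330 0.0270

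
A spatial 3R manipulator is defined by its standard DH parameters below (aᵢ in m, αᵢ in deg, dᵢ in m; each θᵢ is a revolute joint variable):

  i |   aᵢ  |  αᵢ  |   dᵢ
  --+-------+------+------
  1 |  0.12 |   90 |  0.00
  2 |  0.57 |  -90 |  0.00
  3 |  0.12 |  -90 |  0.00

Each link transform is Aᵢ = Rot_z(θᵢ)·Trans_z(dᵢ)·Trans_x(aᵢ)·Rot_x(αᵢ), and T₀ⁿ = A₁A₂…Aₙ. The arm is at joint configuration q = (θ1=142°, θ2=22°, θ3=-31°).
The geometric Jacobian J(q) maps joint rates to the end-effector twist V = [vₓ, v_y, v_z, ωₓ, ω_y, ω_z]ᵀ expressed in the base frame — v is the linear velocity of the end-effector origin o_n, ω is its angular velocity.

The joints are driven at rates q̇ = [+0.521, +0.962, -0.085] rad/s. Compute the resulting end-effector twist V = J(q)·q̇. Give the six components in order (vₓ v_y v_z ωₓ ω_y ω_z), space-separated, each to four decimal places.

-0.0637 -0.4310 0.5982 0.5672 0.7777 0.4422

o_n = [-0.5481, 0.5067, 0.2521]
J₁: ẑ×o_n = [-0.5067, -0.5481, 0.0000], ω = ẑ
J2: z=[0.6157, 0.7880, 0.0000] o=[-0.0946, 0.0739, 0.0000] → [0.1986, -0.1552, 0.6239, 0.6157, 0.7880, 0.0000]
J3: z=[0.2952, -0.2306, 0.9272] o=[-0.5110, 0.3993, 0.2135] → [-0.1085, -0.0458, 0.0232, 0.2952, -0.2306, 0.9272]
V = J·q̇ = [-0.0637, -0.4310, 0.5982, 0.5672, 0.7777, 0.4422]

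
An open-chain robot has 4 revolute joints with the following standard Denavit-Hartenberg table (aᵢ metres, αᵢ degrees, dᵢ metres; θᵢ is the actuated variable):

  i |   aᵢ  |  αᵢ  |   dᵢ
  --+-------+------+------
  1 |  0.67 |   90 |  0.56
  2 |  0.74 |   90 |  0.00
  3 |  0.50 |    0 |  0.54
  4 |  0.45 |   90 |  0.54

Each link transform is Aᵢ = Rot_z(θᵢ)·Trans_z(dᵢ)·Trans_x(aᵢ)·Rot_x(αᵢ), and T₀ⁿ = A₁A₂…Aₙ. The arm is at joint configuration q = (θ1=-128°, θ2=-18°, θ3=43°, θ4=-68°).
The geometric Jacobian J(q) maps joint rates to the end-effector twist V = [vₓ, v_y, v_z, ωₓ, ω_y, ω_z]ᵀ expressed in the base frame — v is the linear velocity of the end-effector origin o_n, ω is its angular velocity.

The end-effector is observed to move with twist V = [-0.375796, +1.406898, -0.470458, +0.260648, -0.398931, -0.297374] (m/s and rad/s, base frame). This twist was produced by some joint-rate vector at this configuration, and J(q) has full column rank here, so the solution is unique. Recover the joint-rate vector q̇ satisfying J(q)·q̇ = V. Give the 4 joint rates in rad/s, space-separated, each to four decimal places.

-0.7710 -0.4510 -0.0100 -0.4880

o_n = [-1.2121, -1.3064, -0.9348]
J₁: ẑ×o_n = [1.3064, -1.2121, 0.0000], ω = ẑ
J2: z=[-0.7880, 0.6157, 0.0000] o=[-0.4125, -0.5280, 0.5600] → [-0.9203, -1.1780, 1.1057, -0.7880, 0.6157, 0.0000]
J3: z=[0.1902, 0.2435, -0.9511] o=[-0.8458, -1.0826, 0.3313] → [-0.5212, 0.5893, 0.0466, 0.1902, 0.2435, -0.9511]
J4: z=[0.1902, 0.2435, -0.9511] o=[-1.2259, -1.0152, -0.2952] → [-0.4327, 0.1086, -0.0588, 0.1902, 0.2435, -0.9511]
q̇ = J⁺·V = [-0.7710, -0.4510, -0.0100, -0.4880]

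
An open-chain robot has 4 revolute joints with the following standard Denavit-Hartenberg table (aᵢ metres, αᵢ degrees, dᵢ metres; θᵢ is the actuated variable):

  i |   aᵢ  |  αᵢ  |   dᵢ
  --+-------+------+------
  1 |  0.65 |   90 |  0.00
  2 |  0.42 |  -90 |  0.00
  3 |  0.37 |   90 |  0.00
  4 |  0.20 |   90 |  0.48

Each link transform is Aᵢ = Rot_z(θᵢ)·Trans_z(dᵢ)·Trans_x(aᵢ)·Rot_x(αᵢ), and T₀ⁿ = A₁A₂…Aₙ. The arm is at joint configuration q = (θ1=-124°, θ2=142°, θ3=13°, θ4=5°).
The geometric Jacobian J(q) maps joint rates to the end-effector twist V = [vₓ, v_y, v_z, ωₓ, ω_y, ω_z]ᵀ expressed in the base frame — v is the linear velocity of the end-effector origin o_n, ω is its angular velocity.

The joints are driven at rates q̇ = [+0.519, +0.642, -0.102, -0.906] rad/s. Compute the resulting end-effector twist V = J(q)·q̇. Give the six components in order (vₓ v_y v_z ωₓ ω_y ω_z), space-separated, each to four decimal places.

o_n = [-0.1620, 0.3672, 0.6528]
J₁: ẑ×o_n = [-0.3672, -0.1620, 0.0000], ω = ẑ
J2: z=[-0.8290, 0.5592, 0.0000] o=[-0.3635, -0.5389, 0.0000] → [0.3650, 0.5412, -0.8639, -0.8290, 0.5592, 0.0000]
J3: z=[0.3443, 0.5104, -0.7880] o=[-0.1784, -0.2645, 0.2586] → [0.6990, -0.1486, 0.2091, 0.3443, 0.5104, -0.7880]
J4: z=[-0.7087, 0.6918, 0.1385] o=[0.0495, -0.0755, 0.4805] → [0.0579, 0.0928, -0.1675, -0.7087, 0.6918, 0.1385]
V = J·q̇ = [-0.0800, 0.1945, -0.4242, 0.0747, -0.3198, 0.4739]

-0.0800 0.1945 -0.4242 0.0747 -0.3198 0.4739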